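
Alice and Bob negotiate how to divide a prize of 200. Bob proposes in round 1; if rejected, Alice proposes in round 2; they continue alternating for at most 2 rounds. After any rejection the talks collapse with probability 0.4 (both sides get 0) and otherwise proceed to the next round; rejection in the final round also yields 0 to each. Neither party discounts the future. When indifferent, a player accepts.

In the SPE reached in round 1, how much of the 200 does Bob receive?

80

By backward induction:
Round 2 (Alice proposes): rejection yields 0 for Bob; Alice offers 0 and keeps 200.
Round 1 (Bob proposes): rejecting gives Alice an expected 0.6 × 200 = 120. Bob offers 120 and keeps 200 − 120 = 80.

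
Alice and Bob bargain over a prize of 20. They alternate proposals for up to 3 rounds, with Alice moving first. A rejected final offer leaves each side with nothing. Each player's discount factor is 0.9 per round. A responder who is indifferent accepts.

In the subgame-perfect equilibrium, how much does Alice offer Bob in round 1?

Work backward from the last round.
Round 3 (Alice proposes): Bob will accept anything ≥ 0, so Alice offers 0 and keeps 20.
Round 2 (Bob proposes): Alice can get 20 next round, worth 0.9 × 20 = 18 now; Bob offers that and keeps 2.
Round 1 (Alice proposes): Bob can get 2 next round, worth 0.9 × 2 = 1.8 now. Alice offers 1.8 and keeps 20 − 1.8 = 18.2.

1.8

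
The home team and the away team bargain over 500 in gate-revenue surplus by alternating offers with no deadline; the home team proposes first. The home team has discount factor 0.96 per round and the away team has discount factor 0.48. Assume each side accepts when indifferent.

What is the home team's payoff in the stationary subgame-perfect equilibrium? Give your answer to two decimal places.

482.20

When the home team proposes, the away team accepts any offer worth at least 0.48 times what the away team would get by proposing next round; and vice versa.
This gives x = 500 − 0.48y and y = 500 − 0.96x, where x and y are each side's share when it proposes.
Hence (1 − 0.48·0.96)x = 500(1 − 0.48), i.e. 0.5392·x = 260.
x ≈ 482.1958; the away team's share is 500 − x ≈ 17.8042.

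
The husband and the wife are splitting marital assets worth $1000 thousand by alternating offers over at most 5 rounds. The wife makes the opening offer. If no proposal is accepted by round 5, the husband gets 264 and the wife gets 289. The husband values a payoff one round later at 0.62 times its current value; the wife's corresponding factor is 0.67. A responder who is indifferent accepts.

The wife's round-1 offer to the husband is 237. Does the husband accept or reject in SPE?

Reject

Round 5 (the wife proposes): the husband gets 264 if talks fail, so the wife offers 264 and keeps 736.
Round 4 (the husband proposes): the wife can get 736 next round, worth 0.67 × 736 = 493.12 now; the husband offers that and keeps 506.88.
Round 3 (the wife proposes): the husband can get 506.88 next round, worth 0.62 × 506.88 = 314.2656 now; the wife offers that and keeps 685.7344.
Round 2 (the husband proposes): the wife can get 685.7344 next round, worth 0.67 × 685.7344 = 459.442048 now. The husband offers 459.442048 and keeps 1000 − 459.442048 = 540.557952.
So by rejecting in round 1, the husband gets 540.557952 next round, worth 0.62 × 540.557952 = 335.14593024 now.
Offer 237 < 335.14593024, so the husband rejects.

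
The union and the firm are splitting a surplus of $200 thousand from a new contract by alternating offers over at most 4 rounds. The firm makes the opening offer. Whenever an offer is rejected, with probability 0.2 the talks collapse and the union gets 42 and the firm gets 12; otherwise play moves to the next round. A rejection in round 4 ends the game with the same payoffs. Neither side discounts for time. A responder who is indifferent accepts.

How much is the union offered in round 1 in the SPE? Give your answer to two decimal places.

140.11

Round 4 (the union proposes): the firm gets 12 if talks fail, so the union offers 12 and keeps 188.
Round 3 (the firm proposes): rejecting gives the union an expected 0.8 × 188 + 0.2 × 42 = 158.8. The firm offers 158.8 and keeps 200 − 158.8 = 41.2.
Round 2 (the union proposes): rejecting gives the firm an expected 0.8 × 41.2 + 0.2 × 12 = 35.36; the union offers that and keeps 164.64.
Round 1 (the firm proposes): rejecting gives the union an expected 0.8 × 164.64 + 0.2 × 42 = 140.112, so the firm offers 140.112, keeping 59.888.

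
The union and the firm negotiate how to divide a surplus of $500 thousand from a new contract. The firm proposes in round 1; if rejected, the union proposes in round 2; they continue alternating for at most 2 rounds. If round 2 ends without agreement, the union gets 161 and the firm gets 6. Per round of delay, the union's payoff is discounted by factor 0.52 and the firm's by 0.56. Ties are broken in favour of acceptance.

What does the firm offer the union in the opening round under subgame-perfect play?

256.88

Round 2 (the union proposes): the firm gets 6 if talks fail, so the union offers 6 and keeps 494.
Round 1 (the firm proposes): the union can get 494 next round, worth 0.52 × 494 = 256.88 now. The firm offers 256.88 and keeps 500 − 256.88 = 243.12.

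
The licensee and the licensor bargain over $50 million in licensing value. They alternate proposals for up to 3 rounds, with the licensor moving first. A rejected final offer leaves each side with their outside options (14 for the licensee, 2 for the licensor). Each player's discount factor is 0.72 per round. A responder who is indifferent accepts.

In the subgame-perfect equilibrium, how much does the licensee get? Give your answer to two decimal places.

17.34

Round 3 (the licensor proposes): the licensee gets 14 if talks fail, so the licensor offers 14 and keeps 36.
Round 2 (the licensee proposes): the licensor can get 36 next round, worth 0.72 × 36 = 25.92 now. The licensee offers 25.92 and keeps 50 − 25.92 = 24.08.
Round 1 (the licensor proposes): the licensee can get 24.08 next round, worth 0.72 × 24.08 = 17.3376 now. The licensor offers 17.3376 and keeps 50 − 17.3376 = 32.6624.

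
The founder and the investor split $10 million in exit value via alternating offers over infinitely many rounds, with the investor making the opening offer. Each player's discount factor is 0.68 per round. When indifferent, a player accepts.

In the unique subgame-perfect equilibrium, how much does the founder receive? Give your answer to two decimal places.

Let x be the investor's share when the investor proposes and y be the founder's share when the founder proposes.
The founder accepts iff offered ≥ 0.68·y, so x = 10 − 0.68y. Symmetrically y = 10 − 0.68x.
Substituting: x = 10 − 0.68(10 − 0.68x), giving x(1 − 0.68·0.68) = 10(1 − 0.68).
So x = 10 × 0.32 / 0.5376 ≈ 5.9524, and the founder receives 10 − x ≈ 4.0476.

4.05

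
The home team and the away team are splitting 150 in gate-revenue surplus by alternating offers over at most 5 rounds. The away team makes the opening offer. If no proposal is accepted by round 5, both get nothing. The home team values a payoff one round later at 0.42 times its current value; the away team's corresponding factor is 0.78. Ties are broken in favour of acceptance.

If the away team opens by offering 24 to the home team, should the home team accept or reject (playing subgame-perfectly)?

Accept

Work out the home team's continuation value if the offer is rejected.
Round 5 (the away team proposes): rejection yields 0 for the home team; the away team offers 0 and keeps 150.
Round 4 (the home team proposes): the away team can get 150 next round, worth 0.78 × 150 = 117 now, so the home team offers 117, keeping 33.
Round 3 (the away team proposes): the home team can get 33 next round, worth 0.42 × 33 = 13.86 now, so the away team offers 13.86, keeping 136.14.
Round 2 (the home team proposes): the away team can get 136.14 next round, worth 0.78 × 136.14 = 106.1892 now; the home team offers that and keeps 43.8108.
So by rejecting in round 1, the home team gets 43.8108 next round, worth 0.42 × 43.8108 = 18.400536 now.
Offer 24 ≥ 18.400536, so the home team accepts.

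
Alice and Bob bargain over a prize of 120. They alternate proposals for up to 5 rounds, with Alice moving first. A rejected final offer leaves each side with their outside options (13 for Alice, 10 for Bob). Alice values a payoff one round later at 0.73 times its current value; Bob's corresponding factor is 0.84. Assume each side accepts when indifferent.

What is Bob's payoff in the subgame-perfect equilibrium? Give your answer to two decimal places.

Round 5 (Alice proposes): Bob gets 10 if talks fail, so Alice offers 10 and keeps 110.
Round 4 (Bob proposes): Alice can get 110 next round, worth 0.73 × 110 = 80.3 now; Bob offers that and keeps 39.7.
Round 3 (Alice proposes): Bob can get 39.7 next round, worth 0.84 × 39.7 = 33.348 now. Alice offers 33.348 and keeps 120 − 33.348 = 86.652.
Round 2 (Bob proposes): Alice can get 86.652 next round, worth 0.73 × 86.652 = 63.25596 now. Bob offers 63.25596 and keeps 120 − 63.25596 = 56.74404.
Round 1 (Alice proposes): Bob can get 56.74404 next round, worth 0.84 × 56.74404 = 47.6649936 now, so Alice offers 47.6649936, keeping 72.3350064.

47.66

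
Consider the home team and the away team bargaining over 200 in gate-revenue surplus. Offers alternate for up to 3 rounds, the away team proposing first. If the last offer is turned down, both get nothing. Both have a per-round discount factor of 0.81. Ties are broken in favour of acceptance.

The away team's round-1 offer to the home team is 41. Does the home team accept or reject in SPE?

Work out the home team's continuation value if the offer is rejected.
Round 3 (the away team proposes): the home team will accept anything ≥ 0, so the away team offers 0 and keeps 200.
Round 2 (the home team proposes): the away team can get 200 next round, worth 0.81 × 200 = 162 now. The home team offers 162 and keeps 200 − 162 = 38.
So by rejecting in round 1, the home team gets 38 next round, worth 0.81 × 38 = 30.78 now.
Offer 41 ≥ 30.78, so the home team accepts.

Accept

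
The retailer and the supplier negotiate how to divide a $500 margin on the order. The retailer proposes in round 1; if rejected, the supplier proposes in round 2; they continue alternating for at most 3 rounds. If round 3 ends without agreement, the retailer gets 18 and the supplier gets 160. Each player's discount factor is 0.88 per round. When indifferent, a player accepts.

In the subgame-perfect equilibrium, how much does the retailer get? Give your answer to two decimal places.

323.30

Round 3 (the retailer proposes): the supplier gets 160 if talks fail, so the retailer offers 160 and keeps 340.
Round 2 (the supplier proposes): the retailer can get 340 next round, worth 0.88 × 340 = 299.2 now. The supplier offers 299.2 and keeps 500 − 299.2 = 200.8.
Round 1 (the retailer proposes): the supplier can get 200.8 next round, worth 0.88 × 200.8 = 176.704 now. The retailer offers 176.704 and keeps 500 − 176.704 = 323.296.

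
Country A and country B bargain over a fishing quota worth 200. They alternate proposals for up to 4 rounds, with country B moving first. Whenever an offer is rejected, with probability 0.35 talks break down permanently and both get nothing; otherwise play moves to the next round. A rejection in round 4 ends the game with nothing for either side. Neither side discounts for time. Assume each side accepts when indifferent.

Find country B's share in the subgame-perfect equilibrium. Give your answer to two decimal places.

99.58

Round 4 (country A proposes): country B will accept anything ≥ 0, so country A offers 0 and keeps 200.
Round 3 (country B proposes): rejecting gives country A an expected 0.65 × 200 = 130, so country B offers 130, keeping 70.
Round 2 (country A proposes): rejecting gives country B an expected 0.65 × 70 = 45.5; country A offers that and keeps 154.5.
Round 1 (country B proposes): rejecting gives country A an expected 0.65 × 154.5 = 100.425; country B offers that and keeps 99.575.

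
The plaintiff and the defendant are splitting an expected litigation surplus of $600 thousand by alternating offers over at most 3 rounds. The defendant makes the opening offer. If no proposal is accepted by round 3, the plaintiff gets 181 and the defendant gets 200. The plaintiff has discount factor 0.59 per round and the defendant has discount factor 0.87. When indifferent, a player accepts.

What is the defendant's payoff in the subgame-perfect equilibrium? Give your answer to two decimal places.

Round 3 (the defendant proposes): the plaintiff gets 181 if talks fail, so the defendant offers 181 and keeps 419.
Round 2 (the plaintiff proposes): the defendant can get 419 next round, worth 0.87 × 419 = 364.53 now. The plaintiff offers 364.53 and keeps 600 − 364.53 = 235.47.
Round 1 (the defendant proposes): the plaintiff can get 235.47 next round, worth 0.59 × 235.47 = 138.9273 now. The defendant offers 138.9273 and keeps 600 − 138.9273 = 461.0727.

461.07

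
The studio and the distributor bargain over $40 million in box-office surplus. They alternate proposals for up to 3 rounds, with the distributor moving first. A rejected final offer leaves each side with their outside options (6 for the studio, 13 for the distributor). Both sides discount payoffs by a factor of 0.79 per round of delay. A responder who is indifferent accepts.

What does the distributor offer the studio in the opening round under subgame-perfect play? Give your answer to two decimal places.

10.38

Round 3 (the distributor proposes): the studio gets 6 if talks fail, so the distributor offers 6 and keeps 34.
Round 2 (the studio proposes): the distributor can get 34 next round, worth 0.79 × 34 = 26.86 now, so the studio offers 26.86, keeping 13.14.
Round 1 (the distributor proposes): the studio can get 13.14 next round, worth 0.79 × 13.14 = 10.3806 now, so the distributor offers 10.3806, keeping 29.6194.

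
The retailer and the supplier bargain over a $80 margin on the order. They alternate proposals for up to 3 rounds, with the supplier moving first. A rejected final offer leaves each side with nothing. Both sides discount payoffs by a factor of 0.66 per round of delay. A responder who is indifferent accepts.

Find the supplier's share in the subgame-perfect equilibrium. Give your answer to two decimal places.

Round 3 (the supplier proposes): rejection yields 0 for the retailer; the supplier offers 0 and keeps 80.
Round 2 (the retailer proposes): the supplier can get 80 next round, worth 0.66 × 80 = 52.8 now; the retailer offers that and keeps 27.2.
Round 1 (the supplier proposes): the retailer can get 27.2 next round, worth 0.66 × 27.2 = 17.952 now; the supplier offers that and keeps 62.048.

62.05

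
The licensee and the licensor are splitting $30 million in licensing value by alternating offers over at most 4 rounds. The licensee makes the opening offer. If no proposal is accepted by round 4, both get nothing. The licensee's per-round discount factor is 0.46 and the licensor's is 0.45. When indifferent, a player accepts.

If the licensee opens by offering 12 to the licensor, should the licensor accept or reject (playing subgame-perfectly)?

Accept

Round 4 (the licensor proposes): rejection yields 0 for the licensee; the licensor offers 0 and keeps 30.
Round 3 (the licensee proposes): the licensor can get 30 next round, worth 0.45 × 30 = 13.5 now; the licensee offers that and keeps 16.5.
Round 2 (the licensor proposes): the licensee can get 16.5 next round, worth 0.46 × 16.5 = 7.59 now; the licensor offers that and keeps 22.41.
So by rejecting in round 1, the licensor gets 22.41 next round, worth 0.45 × 22.41 = 10.0845 now.
Offer 12 ≥ 10.0845, so the licensor accepts.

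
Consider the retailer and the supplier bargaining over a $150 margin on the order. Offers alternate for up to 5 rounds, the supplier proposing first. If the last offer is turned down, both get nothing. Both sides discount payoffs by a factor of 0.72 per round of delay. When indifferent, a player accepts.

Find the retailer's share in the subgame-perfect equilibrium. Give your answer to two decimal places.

Round 5 (the supplier proposes): rejection yields 0 for the retailer; the supplier offers 0 and keeps 150.
Round 4 (the retailer proposes): the supplier can get 150 next round, worth 0.72 × 150 = 108 now; the retailer offers that and keeps 42.
Round 3 (the supplier proposes): the retailer can get 42 next round, worth 0.72 × 42 = 30.24 now, so the supplier offers 30.24, keeping 119.76.
Round 2 (the retailer proposes): the supplier can get 119.76 next round, worth 0.72 × 119.76 = 86.2272 now; the retailer offers that and keeps 63.7728.
Round 1 (the supplier proposes): the retailer can get 63.7728 next round, worth 0.72 × 63.7728 = 45.916416 now, so the supplier offers 45.916416, keeping 104.083584.

45.92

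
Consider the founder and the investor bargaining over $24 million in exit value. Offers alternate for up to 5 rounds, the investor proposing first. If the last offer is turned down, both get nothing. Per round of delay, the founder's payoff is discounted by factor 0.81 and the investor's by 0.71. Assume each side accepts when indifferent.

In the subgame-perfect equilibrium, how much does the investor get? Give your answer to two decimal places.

Round 5 (the investor proposes): the founder will accept anything ≥ 0, so the investor offers 0 and keeps 24.
Round 4 (the founder proposes): the investor can get 24 next round, worth 0.71 × 24 = 17.04 now, so the founder offers 17.04, keeping 6.96.
Round 3 (the investor proposes): the founder can get 6.96 next round, worth 0.81 × 6.96 = 5.6376 now. The investor offers 5.6376 and keeps 24 − 5.6376 = 18.3624.
Round 2 (the founder proposes): the investor can get 18.3624 next round, worth 0.71 × 18.3624 = 13.037304 now; the founder offers that and keeps 10.962696.
Round 1 (the investor proposes): the founder can get 10.962696 next round, worth 0.81 × 10.962696 = 8.87978376 now. The investor offers 8.87978376 and keeps 24 − 8.87978376 = 15.12021624.

15.12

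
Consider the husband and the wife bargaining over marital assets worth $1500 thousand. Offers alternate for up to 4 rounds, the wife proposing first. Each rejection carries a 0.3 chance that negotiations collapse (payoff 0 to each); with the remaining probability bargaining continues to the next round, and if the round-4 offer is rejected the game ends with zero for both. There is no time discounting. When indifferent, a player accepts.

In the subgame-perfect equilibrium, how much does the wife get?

Round 4 (the husband proposes): rejection yields 0 for the wife; the husband offers 0 and keeps 1500.
Round 3 (the wife proposes): rejecting gives the husband an expected 0.7 × 1500 = 1050; the wife offers that and keeps 450.
Round 2 (the husband proposes): rejecting gives the wife an expected 0.7 × 450 = 315, so the husband offers 315, keeping 1185.
Round 1 (the wife proposes): rejecting gives the husband an expected 0.7 × 1185 = 829.5. The wife offers 829.5 and keeps 1500 − 829.5 = 670.5.

670.5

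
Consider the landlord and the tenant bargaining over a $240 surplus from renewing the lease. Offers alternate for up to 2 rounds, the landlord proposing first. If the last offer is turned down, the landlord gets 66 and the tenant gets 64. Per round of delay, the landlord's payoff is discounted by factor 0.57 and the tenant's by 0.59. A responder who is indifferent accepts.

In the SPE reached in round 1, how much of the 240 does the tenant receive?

102.66

Solve by backward induction from round 2.
Round 2 (the tenant proposes): the landlord gets 66 if talks fail, so the tenant offers 66 and keeps 174.
Round 1 (the landlord proposes): the tenant can get 174 next round, worth 0.59 × 174 = 102.66 now. The landlord offers 102.66 and keeps 240 − 102.66 = 137.34.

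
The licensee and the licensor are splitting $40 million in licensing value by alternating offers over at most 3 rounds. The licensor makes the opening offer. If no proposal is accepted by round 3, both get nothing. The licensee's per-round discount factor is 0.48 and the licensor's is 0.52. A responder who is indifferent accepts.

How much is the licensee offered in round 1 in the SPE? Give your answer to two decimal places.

9.22

Round 3 (the licensor proposes): the licensee will accept anything ≥ 0, so the licensor offers 0 and keeps 40.
Round 2 (the licensee proposes): the licensor can get 40 next round, worth 0.52 × 40 = 20.8 now, so the licensee offers 20.8, keeping 19.2.
Round 1 (the licensor proposes): the licensee can get 19.2 next round, worth 0.48 × 19.2 = 9.216 now, so the licensor offers 9.216, keeping 30.784.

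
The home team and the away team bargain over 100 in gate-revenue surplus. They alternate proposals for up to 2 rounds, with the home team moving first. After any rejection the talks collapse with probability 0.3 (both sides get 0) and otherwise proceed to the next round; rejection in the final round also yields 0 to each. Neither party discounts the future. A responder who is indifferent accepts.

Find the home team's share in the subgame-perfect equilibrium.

30

Round 2 (the away team proposes): the home team will accept anything ≥ 0, so the away team offers 0 and keeps 100.
Round 1 (the home team proposes): rejecting gives the away team an expected 0.7 × 100 = 70, so the home team offers 70, keeping 30.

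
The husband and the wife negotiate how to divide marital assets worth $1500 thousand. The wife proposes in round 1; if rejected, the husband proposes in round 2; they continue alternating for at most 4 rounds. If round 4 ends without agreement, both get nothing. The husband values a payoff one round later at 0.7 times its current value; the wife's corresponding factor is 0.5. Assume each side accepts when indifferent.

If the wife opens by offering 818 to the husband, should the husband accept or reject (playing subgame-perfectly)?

Reject

Round 4 (the husband proposes): rejection yields 0 for the wife; the husband offers 0 and keeps 1500.
Round 3 (the wife proposes): the husband can get 1500 next round, worth 0.7 × 1500 = 1050 now, so the wife offers 1050, keeping 450.
Round 2 (the husband proposes): the wife can get 450 next round, worth 0.5 × 450 = 225 now. The husband offers 225 and keeps 1500 − 225 = 1275.
So by rejecting in round 1, the husband gets 1275 next round, worth 0.7 × 1275 = 892.5 now.
Offer 818 < 892.5, so the husband rejects.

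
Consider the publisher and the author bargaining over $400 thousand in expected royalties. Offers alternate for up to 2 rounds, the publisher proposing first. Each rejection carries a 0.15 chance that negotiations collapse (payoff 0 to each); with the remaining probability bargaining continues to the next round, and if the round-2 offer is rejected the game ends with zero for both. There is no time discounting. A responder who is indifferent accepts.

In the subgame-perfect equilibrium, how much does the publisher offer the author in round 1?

340

Round 2 (the author proposes): the publisher will accept anything ≥ 0, so the author offers 0 and keeps 400.
Round 1 (the publisher proposes): rejecting gives the author an expected 0.85 × 400 = 340, so the publisher offers 340, keeping 60.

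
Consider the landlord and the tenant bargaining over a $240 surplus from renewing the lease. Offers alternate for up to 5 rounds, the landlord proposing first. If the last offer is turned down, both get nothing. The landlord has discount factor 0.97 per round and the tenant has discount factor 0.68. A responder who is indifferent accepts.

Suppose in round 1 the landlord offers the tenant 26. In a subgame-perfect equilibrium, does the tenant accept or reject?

Work out the tenant's continuation value if the offer is rejected.
Round 5 (the landlord proposes): the tenant will accept anything ≥ 0, so the landlord offers 0 and keeps 240.
Round 4 (the tenant proposes): the landlord can get 240 next round, worth 0.97 × 240 = 232.8 now. The tenant offers 232.8 and keeps 240 − 232.8 = 7.2.
Round 3 (the landlord proposes): the tenant can get 7.2 next round, worth 0.68 × 7.2 = 4.896 now; the landlord offers that and keeps 235.104.
Round 2 (the tenant proposes): the landlord can get 235.104 next round, worth 0.97 × 235.104 = 228.05088 now, so the tenant offers 228.05088, keeping 11.94912.
So by rejecting in round 1, the tenant gets 11.94912 next round, worth 0.68 × 11.94912 = 8.1254016 now.
Offer 26 ≥ 8.1254016, so the tenant accepts.

Accept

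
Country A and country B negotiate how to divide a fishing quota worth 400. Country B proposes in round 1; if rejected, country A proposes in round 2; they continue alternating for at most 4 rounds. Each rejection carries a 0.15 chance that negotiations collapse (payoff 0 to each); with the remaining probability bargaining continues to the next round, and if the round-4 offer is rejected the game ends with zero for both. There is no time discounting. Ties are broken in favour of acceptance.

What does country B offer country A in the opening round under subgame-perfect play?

By backward induction:
Round 4 (country A proposes): country B will accept anything ≥ 0, so country A offers 0 and keeps 400.
Round 3 (country B proposes): rejecting gives country A an expected 0.85 × 400 = 340, so country B offers 340, keeping 60.
Round 2 (country A proposes): rejecting gives country B an expected 0.85 × 60 = 51; country A offers that and keeps 349.
Round 1 (country B proposes): rejecting gives country A an expected 0.85 × 349 = 296.65. Country B offers 296.65 and keeps 400 − 296.65 = 103.35.

296.65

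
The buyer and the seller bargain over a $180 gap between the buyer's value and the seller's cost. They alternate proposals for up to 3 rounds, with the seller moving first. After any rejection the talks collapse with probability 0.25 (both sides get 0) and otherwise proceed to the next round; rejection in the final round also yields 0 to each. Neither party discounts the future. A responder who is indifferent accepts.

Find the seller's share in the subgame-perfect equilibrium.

146.25

Round 3 (the seller proposes): rejection yields 0 for the buyer; the seller offers 0 and keeps 180.
Round 2 (the buyer proposes): rejecting gives the seller an expected 0.75 × 180 = 135, so the buyer offers 135, keeping 45.
Round 1 (the seller proposes): rejecting gives the buyer an expected 0.75 × 45 = 33.75; the seller offers that and keeps 146.25.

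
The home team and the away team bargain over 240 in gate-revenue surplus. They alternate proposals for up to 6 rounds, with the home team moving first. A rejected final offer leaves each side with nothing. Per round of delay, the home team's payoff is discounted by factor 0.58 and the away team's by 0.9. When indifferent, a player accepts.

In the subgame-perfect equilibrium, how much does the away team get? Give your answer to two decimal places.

Solve by backward induction from round 6.
Round 6 (the away team proposes): rejection yields 0 for the home team; the away team offers 0 and keeps 240.
Round 5 (the home team proposes): the away team can get 240 next round, worth 0.9 × 240 = 216 now; the home team offers that and keeps 24.
Round 4 (the away team proposes): the home team can get 24 next round, worth 0.58 × 24 = 13.92 now, so the away team offers 13.92, keeping 226.08.
Round 3 (the home team proposes): the away team can get 226.08 next round, worth 0.9 × 226.08 = 203.472 now, so the home team offers 203.472, keeping 36.528.
Round 2 (the away team proposes): the home team can get 36.528 next round, worth 0.58 × 36.528 = 21.18624 now; the away team offers that and keeps 218.81376.
Round 1 (the home team proposes): the away team can get 218.81376 next round, worth 0.9 × 218.81376 = 196.932384 now. The home team offers 196.932384 and keeps 240 − 196.932384 = 43.067616.

196.93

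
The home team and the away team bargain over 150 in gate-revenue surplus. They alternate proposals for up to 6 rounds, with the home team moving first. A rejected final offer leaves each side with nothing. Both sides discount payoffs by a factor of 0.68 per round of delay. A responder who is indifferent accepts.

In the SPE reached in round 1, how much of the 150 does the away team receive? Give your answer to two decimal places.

Round 6 (the away team proposes): rejection yields 0 for the home team; the away team offers 0 and keeps 150.
Round 5 (the home team proposes): the away team can get 150 next round, worth 0.68 × 150 = 102 now; the home team offers that and keeps 48.
Round 4 (the away team proposes): the home team can get 48 next round, worth 0.68 × 48 = 32.64 now, so the away team offers 32.64, keeping 117.36.
Round 3 (the home team proposes): the away team can get 117.36 next round, worth 0.68 × 117.36 = 79.8048 now, so the home team offers 79.8048, keeping 70.1952.
Round 2 (the away team proposes): the home team can get 70.1952 next round, worth 0.68 × 70.1952 = 47.732736 now; the away team offers that and keeps 102.267264.
Round 1 (the home team proposes): the away team can get 102.267264 next round, worth 0.68 × 102.267264 = 69.54173952 now, so the home team offers 69.54173952, keeping 80.45826048.

69.54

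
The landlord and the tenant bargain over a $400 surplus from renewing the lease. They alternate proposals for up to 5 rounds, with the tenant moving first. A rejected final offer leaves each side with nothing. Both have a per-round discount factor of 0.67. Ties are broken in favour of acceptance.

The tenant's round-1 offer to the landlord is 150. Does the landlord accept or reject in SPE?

Round 5 (the tenant proposes): rejection yields 0 for the landlord; the tenant offers 0 and keeps 400.
Round 4 (the landlord proposes): the tenant can get 400 next round, worth 0.67 × 400 = 268 now; the landlord offers that and keeps 132.
Round 3 (the tenant proposes): the landlord can get 132 next round, worth 0.67 × 132 = 88.44 now. The tenant offers 88.44 and keeps 400 − 88.44 = 311.56.
Round 2 (the landlord proposes): the tenant can get 311.56 next round, worth 0.67 × 311.56 = 208.7452 now, so the landlord offers 208.7452, keeping 191.2548.
So by rejecting in round 1, the landlord gets 191.2548 next round, worth 0.67 × 191.2548 = 128.140716 now.
Offer 150 ≥ 128.140716, so the landlord accepts.

Accept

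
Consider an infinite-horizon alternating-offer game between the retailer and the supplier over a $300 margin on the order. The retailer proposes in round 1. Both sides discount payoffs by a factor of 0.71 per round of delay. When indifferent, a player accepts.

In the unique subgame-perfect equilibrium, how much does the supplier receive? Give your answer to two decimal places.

124.56

Let x be the retailer's share when the retailer proposes and y be the supplier's share when the supplier proposes.
The supplier accepts iff offered ≥ 0.71·y, so x = 300 − 0.71y. Symmetrically y = 300 − 0.71x.
Substituting: x = 300 − 0.71(300 − 0.71x), giving x(1 − 0.71·0.71) = 300(1 − 0.71).
So x = 300 × 0.29 / 0.4959 ≈ 175.4386, and the supplier receives 300 − x ≈ 124.5614.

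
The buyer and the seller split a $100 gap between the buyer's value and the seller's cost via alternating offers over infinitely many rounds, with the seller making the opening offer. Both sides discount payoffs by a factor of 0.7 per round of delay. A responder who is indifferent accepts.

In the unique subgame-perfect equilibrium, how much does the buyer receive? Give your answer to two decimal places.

41.18

When the seller proposes, the buyer accepts any offer worth at least 0.7 times what the buyer would get by proposing next round; and vice versa.
This gives x = 100 − 0.7y and y = 100 − 0.7x, where x and y are each side's share when it proposes.
Hence (1 − 0.7·0.7)x = 100(1 − 0.7), i.e. 0.51·x = 30.
x ≈ 58.8235; the buyer's share is 100 − x ≈ 41.1765.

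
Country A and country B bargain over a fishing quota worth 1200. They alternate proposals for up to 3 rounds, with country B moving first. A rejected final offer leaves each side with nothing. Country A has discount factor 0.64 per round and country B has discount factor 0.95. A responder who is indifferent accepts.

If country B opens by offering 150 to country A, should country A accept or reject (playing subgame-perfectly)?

Accept

Work out country A's continuation value if the offer is rejected.
Round 3 (country B proposes): rejection yields 0 for country A; country B offers 0 and keeps 1200.
Round 2 (country A proposes): country B can get 1200 next round, worth 0.95 × 1200 = 1140 now; country A offers that and keeps 60.
So by rejecting in round 1, country A gets 60 next round, worth 0.64 × 60 = 38.4 now.
Offer 150 ≥ 38.4, so country A accepts.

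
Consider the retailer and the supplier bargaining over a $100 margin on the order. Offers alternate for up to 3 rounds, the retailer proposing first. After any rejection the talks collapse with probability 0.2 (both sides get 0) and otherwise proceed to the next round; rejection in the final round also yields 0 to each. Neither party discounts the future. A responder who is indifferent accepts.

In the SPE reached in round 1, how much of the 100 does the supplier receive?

By backward induction:
Round 3 (the retailer proposes): rejection yields 0 for the supplier; the retailer offers 0 and keeps 100.
Round 2 (the supplier proposes): rejecting gives the retailer an expected 0.8 × 100 = 80; the supplier offers that and keeps 20.
Round 1 (the retailer proposes): rejecting gives the supplier an expected 0.8 × 20 = 16. The retailer offers 16 and keeps 100 − 16 = 84.

16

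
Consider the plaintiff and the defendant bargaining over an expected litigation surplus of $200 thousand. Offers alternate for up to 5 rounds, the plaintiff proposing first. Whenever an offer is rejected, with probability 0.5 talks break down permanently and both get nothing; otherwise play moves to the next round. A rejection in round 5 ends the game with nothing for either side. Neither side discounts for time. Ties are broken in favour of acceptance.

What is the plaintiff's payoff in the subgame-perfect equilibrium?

By backward induction:
Round 5 (the plaintiff proposes): rejection yields 0 for the defendant; the plaintiff offers 0 and keeps 200.
Round 4 (the defendant proposes): rejecting gives the plaintiff an expected 0.5 × 200 = 100; the defendant offers that and keeps 100.
Round 3 (the plaintiff proposes): rejecting gives the defendant an expected 0.5 × 100 = 50, so the plaintiff offers 50, keeping 150.
Round 2 (the defendant proposes): rejecting gives the plaintiff an expected 0.5 × 150 = 75. The defendant offers 75 and keeps 200 − 75 = 125.
Round 1 (the plaintiff proposes): rejecting gives the defendant an expected 0.5 × 125 = 62.5. The plaintiff offers 62.5 and keeps 200 − 62.5 = 137.5.

137.5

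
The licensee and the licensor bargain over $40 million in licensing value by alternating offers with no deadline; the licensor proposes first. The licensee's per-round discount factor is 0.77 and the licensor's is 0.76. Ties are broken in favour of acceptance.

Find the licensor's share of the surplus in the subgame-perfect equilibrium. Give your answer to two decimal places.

22.18

In a stationary SPE each proposer offers the other exactly their discounted continuation value.
If the licensor keeps x when proposing and the licensee keeps y when proposing, then x = 40 − 0.77y and y = 40 − 0.76x.
Solving: x = 40(1 − 0.77) / (1 − 0.76·0.77) = 9.2 / 0.4148 ≈ 22.1794.
The licensee gets 40 − 22.1794 ≈ 17.8206.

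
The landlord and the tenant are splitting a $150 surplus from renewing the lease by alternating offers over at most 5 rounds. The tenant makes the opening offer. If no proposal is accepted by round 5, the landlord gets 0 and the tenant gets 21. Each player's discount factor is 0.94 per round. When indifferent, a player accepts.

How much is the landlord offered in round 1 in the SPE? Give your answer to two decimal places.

15.94

Round 5 (the tenant proposes): rejection yields 0 for the landlord; the tenant offers 0 and keeps 150.
Round 4 (the landlord proposes): the tenant can get 150 next round, worth 0.94 × 150 = 141 now. The landlord offers 141 and keeps 150 − 141 = 9.
Round 3 (the tenant proposes): the landlord can get 9 next round, worth 0.94 × 9 = 8.46 now. The tenant offers 8.46 and keeps 150 − 8.46 = 141.54.
Round 2 (the landlord proposes): the tenant can get 141.54 next round, worth 0.94 × 141.54 = 133.0476 now; the landlord offers that and keeps 16.9524.
Round 1 (the tenant proposes): the landlord can get 16.9524 next round, worth 0.94 × 16.9524 = 15.935256 now; the tenant offers that and keeps 134.064744.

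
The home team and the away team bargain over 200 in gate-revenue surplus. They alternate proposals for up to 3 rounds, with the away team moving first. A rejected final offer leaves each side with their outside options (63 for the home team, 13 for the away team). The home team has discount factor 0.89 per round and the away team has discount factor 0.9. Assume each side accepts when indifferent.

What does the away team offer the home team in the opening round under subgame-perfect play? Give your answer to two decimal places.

68.26

Round 3 (the away team proposes): the home team gets 63 if talks fail, so the away team offers 63 and keeps 137.
Round 2 (the home team proposes): the away team can get 137 next round, worth 0.9 × 137 = 123.3 now, so the home team offers 123.3, keeping 76.7.
Round 1 (the away team proposes): the home team can get 76.7 next round, worth 0.89 × 76.7 = 68.263 now. The away team offers 68.263 and keeps 200 − 68.263 = 131.737.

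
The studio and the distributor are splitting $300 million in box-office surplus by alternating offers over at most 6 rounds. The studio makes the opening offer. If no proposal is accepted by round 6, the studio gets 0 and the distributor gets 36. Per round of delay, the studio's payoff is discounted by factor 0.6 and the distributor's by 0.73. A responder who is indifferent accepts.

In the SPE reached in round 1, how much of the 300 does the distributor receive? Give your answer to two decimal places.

Solve by backward induction from round 6.
Round 6 (the distributor proposes): the studio will accept anything ≥ 0, so the distributor offers 0 and keeps 300.
Round 5 (the studio proposes): the distributor can get 300 next round, worth 0.73 × 300 = 219 now. The studio offers 219 and keeps 300 − 219 = 81.
Round 4 (the distributor proposes): the studio can get 81 next round, worth 0.6 × 81 = 48.6 now, so the distributor offers 48.6, keeping 251.4.
Round 3 (the studio proposes): the distributor can get 251.4 next round, worth 0.73 × 251.4 = 183.522 now, so the studio offers 183.522, keeping 116.478.
Round 2 (the distributor proposes): the studio can get 116.478 next round, worth 0.6 × 116.478 = 69.8868 now. The distributor offers 69.8868 and keeps 300 − 69.8868 = 230.1132.
Round 1 (the studio proposes): the distributor can get 230.1132 next round, worth 0.73 × 230.1132 = 167.982636 now. The studio offers 167.982636 and keeps 300 − 167.982636 = 132.017364.

167.98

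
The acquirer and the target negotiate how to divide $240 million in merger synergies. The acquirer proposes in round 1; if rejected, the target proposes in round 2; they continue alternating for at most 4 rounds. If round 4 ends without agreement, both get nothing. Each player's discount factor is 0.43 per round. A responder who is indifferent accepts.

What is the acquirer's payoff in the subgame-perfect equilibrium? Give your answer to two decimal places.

162.09

Round 4 (the target proposes): the acquirer will accept anything ≥ 0, so the target offers 0 and keeps 240.
Round 3 (the acquirer proposes): the target can get 240 next round, worth 0.43 × 240 = 103.2 now. The acquirer offers 103.2 and keeps 240 − 103.2 = 136.8.
Round 2 (the target proposes): the acquirer can get 136.8 next round, worth 0.43 × 136.8 = 58.824 now; the target offers that and keeps 181.176.
Round 1 (the acquirer proposes): the target can get 181.176 next round, worth 0.43 × 181.176 = 77.90568 now. The acquirer offers 77.90568 and keeps 240 − 77.90568 = 162.09432.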